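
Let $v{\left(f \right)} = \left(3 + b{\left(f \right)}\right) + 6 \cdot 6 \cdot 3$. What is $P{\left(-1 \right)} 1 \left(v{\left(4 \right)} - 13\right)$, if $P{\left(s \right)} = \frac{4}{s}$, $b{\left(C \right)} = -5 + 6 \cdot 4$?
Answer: $-468$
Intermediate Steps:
$b{\left(C \right)} = 19$ ($b{\left(C \right)} = -5 + 24 = 19$)
$v{\left(f \right)} = 130$ ($v{\left(f \right)} = \left(3 + 19\right) + 6 \cdot 6 \cdot 3 = 22 + 36 \cdot 3 = 22 + 108 = 130$)
$P{\left(-1 \right)} 1 \left(v{\left(4 \right)} - 13\right) = \frac{4}{-1} \cdot 1 \left(130 - 13\right) = 4 \left(-1\right) 1 \left(130 - 13\right) = \left(-4\right) 1 \cdot 117 = \left(-4\right) 117 = -468$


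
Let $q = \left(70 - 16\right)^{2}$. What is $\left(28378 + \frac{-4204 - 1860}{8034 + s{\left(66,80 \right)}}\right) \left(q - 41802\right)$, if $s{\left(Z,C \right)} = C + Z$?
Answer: $- \frac{2256612675684}{2045} \approx -1.1035 \cdot 10^{9}$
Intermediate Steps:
$q = 2916$ ($q = 54^{2} = 2916$)
$\left(28378 + \frac{-4204 - 1860}{8034 + s{\left(66,80 \right)}}\right) \left(q - 41802\right) = \left(28378 + \frac{-4204 - 1860}{8034 + \left(80 + 66\right)}\right) \left(2916 - 41802\right) = \left(28378 - \frac{6064}{8034 + 146}\right) \left(-38886\right) = \left(28378 - \frac{6064}{8180}\right) \left(-38886\right) = \left(28378 - \frac{1516}{2045}\right) \left(-38886\right) = \frac{58031494}{2045} \left(-38886\right) = - \frac{2256612675684}{2045}$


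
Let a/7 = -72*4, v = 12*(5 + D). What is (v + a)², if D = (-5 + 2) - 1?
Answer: 4016016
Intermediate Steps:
D = -4 (D = -3 - 1 = -4)
v = 12 (v = 12*(5 - 4) = 12*1 = 12)
a = -2016 (a = 7*(-72*4) = 7*(-288) = -2016)
(v + a)² = (12 - 2016)² = (-2004)² = 4016016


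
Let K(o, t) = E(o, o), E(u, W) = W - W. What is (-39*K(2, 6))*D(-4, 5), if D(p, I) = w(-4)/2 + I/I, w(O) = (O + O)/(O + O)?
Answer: 0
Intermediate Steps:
E(u, W) = 0
w(O) = 1 (w(O) = (2*O)/((2*O)) = (2*O)*(1/(2*O)) = 1)
K(o, t) = 0
D(p, I) = 3/2 (D(p, I) = 1/2 + I/I = 1*(1/2) + 1 = 1/2 + 1 = 3/2)
(-39*K(2, 6))*D(-4, 5) = -39*0*(3/2) = 0*(3/2) = 0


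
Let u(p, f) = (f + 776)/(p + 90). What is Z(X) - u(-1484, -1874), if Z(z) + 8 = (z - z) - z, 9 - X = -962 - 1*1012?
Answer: -1388276/697 ≈ -1991.8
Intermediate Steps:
u(p, f) = (776 + f)/(90 + p)
X = 1983 (X = 9 - (-962 - 1*1012) = 9 - (-962 - 1012) = 9 - 1*(-1974) = 9 + 1974 = 1983)
Z(z) = -8 - z (Z(z) = -8 + ((z - z) - z) = -8 + (0 - z) = -8 - z)
Z(X) - u(-1484, -1874) = (-8 - 1*1983) - (776 - 1874)/(90 - 1484) = (-8 - 1983) - (-1098)/(-1394) = -1991 - (-1)*(-1098)/1394 = -1991 - 1*549/697 = -1991 - 549/697 = -1388276/697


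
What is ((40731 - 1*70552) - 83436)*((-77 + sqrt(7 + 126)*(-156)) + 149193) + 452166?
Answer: -16887978646 + 17668092*sqrt(133) ≈ -1.6684e+10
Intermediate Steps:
((40731 - 1*70552) - 83436)*((-77 + sqrt(7 + 126)*(-156)) + 149193) + 452166 = ((40731 - 70552) - 83436)*((-77 + sqrt(133)*(-156)) + 149193) + 452166 = (-29821 - 83436)*((-77 - 156*sqrt(133)) + 149193) + 452166 = -113257*(149116 - 156*sqrt(133)) + 452166 = (-16888430812 + 17668092*sqrt(133)) + 452166 = -16887978646 + 17668092*sqrt(133)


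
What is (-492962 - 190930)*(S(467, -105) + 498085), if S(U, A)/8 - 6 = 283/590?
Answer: -100498180388364/295 ≈ -3.4067e+11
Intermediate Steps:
S(U, A) = 15292/295 (S(U, A) = 48 + 8*(283/590) = 48 + 1132/295 = 15292/295)
(-492962 - 190930)*(S(467, -105) + 498085) = (-492962 - 190930)*(15292/295 + 498085) = -683892*146950367/295 = -100498180388364/295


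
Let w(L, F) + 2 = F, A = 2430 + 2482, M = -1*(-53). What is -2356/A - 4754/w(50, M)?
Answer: -5867951/62628 ≈ -93.695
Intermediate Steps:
M = 53
A = 4912
w(L, F) = -2 + F
-2356/A - 4754/w(50, M) = -2356/4912 - 4754/(-2 + 53) = -2356*1/4912 - 4754/51 = -589/1228 - 4754*1/51 = -589/1228 - 4754/51 = -5867951/62628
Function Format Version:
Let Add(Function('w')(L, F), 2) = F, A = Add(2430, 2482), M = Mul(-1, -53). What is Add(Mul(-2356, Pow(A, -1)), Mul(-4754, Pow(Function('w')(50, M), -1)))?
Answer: Rational(-5867951, 62628) ≈ -93.695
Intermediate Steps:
M = 53
A = 4912
Function('w')(L, F) = Add(-2, F)
Add(Mul(-2356, Pow(A, -1)), Mul(-4754, Pow(Function('w')(50, M), -1))) = Add(Mul(-2356, Pow(4912, -1)), Mul(-4754, Pow(Add(-2, 53), -1))) = Add(Mul(-2356, Rational(1, 4912)), Mul(-4754, Pow(51, -1))) = Add(Rational(-589, 1228), Mul(-4754, Rational(1, 51))) = Add(Rational(-589, 1228), Rational(-4754, 51)) = Rational(-5867951, 62628)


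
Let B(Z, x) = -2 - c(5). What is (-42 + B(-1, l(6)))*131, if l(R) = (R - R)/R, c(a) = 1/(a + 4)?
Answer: -52007/9 ≈ -5778.6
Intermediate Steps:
c(a) = 1/(4 + a)
l(R) = 0 (l(R) = 0/R = 0)
B(Z, x) = -19/9 (B(Z, x) = -2 - 1/(4 + 5) = -2 - 1/9 = -2 - 1*⅑ = -2 - ⅑ = -19/9)
(-42 + B(-1, l(6)))*131 = (-42 - 19/9)*131 = -397/9*131 = -52007/9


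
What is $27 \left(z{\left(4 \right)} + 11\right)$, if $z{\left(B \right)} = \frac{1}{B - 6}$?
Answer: $\frac{567}{2} \approx 283.5$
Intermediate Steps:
$z{\left(B \right)} = \frac{1}{-6 + B}$
$27 \left(z{\left(4 \right)} + 11\right) = 27 \left(\frac{1}{-6 + 4} + 11\right) = 27 \left(\frac{1}{-2} + 11\right) = 27 \left(- \frac{1}{2} + 11\right) = 27 \cdot \frac{21}{2} = \frac{567}{2}$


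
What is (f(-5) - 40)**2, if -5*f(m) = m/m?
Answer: 40401/25 ≈ 1616.0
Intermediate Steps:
f(m) = -1/5 (f(m) = -m/(5*m) = -1/5*1 = -1/5)
(f(-5) - 40)**2 = (-1/5 - 40)**2 = (-201/5)**2 = 40401/25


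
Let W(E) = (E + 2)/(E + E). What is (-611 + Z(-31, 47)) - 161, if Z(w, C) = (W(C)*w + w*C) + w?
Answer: -213959/94 ≈ -2276.2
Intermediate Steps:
W(E) = (2 + E)/(2*E) (W(E) = (2 + E)/((2*E)) = (2 + E)*(1/(2*E)) = (2 + E)/(2*E))
Z(w, C) = w + C*w + w*(2 + C)/(2*C) (Z(w, C) = (((2 + C)/(2*C))*w + w*C) + w = (w*(2 + C)/(2*C) + C*w) + w = (C*w + w*(2 + C)/(2*C)) + w = w + C*w + w*(2 + C)/(2*C))
(-611 + Z(-31, 47)) - 161 = (-611 + ((3/2)*(-31) + 47*(-31) - 31/47)) - 161 = (-611 + (-93/2 - 1457 - 31*1/47)) - 161 = (-611 + (-93/2 - 1457 - 31/47)) - 161 = (-611 - 141391/94) - 161 = -198825/94 - 161 = -213959/94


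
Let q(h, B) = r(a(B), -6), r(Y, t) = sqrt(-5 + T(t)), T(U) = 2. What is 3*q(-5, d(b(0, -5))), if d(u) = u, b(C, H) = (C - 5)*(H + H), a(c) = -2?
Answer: 3*I*sqrt(3) ≈ 5.1962*I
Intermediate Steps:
b(C, H) = 2*H*(-5 + C) (b(C, H) = (-5 + C)*(2*H) = 2*H*(-5 + C))
r(Y, t) = I*sqrt(3) (r(Y, t) = sqrt(-5 + 2) = sqrt(-3) = I*sqrt(3))
q(h, B) = I*sqrt(3)
3*q(-5, d(b(0, -5))) = 3*(I*sqrt(3)) = 3*I*sqrt(3)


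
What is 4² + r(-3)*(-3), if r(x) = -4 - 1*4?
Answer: 40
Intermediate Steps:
r(x) = -8 (r(x) = -4 - 4 = -8)
4² + r(-3)*(-3) = 4² - 8*(-3) = 16 + 24 = 40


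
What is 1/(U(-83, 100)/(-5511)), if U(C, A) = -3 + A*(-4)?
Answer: 5511/403 ≈ 13.675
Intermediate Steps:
U(C, A) = -3 - 4*A
1/(U(-83, 100)/(-5511)) = 1/((-3 - 4*100)/(-5511)) = 1/((-3 - 400)*(-1/5511)) = 1/(-403*(-1/5511)) = 1/(403/5511) = 5511/403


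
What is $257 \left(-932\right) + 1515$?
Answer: $-238009$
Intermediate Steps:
$257 \left(-932\right) + 1515 = -239524 + 1515 = -238009$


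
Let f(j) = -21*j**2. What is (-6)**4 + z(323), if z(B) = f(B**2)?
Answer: -228575343765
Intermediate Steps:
z(B) = -21*B**4
(-6)**4 + z(323) = (-6)**4 - 21*323**4 = 1296 - 21*10884540241 = 1296 - 228575345061 = -228575343765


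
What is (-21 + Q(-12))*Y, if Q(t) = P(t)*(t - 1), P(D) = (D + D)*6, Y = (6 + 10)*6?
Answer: 177696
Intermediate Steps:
Y = 96 (Y = 16*6 = 96)
P(D) = 12*D (P(D) = (2*D)*6 = 12*D)
Q(t) = 12*t*(-1 + t) (Q(t) = (12*t)*(t - 1) = (12*t)*(-1 + t) = 12*t*(-1 + t))
(-21 + Q(-12))*Y = (-21 + 12*(-12)*(-1 - 12))*96 = (-21 + 12*(-12)*(-13))*96 = (-21 + 1872)*96 = 1851*96 = 177696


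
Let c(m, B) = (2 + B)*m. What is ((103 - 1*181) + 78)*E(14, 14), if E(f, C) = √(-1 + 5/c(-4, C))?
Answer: 0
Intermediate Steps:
c(m, B) = m*(2 + B)
E(f, C) = √(-1 + 5/(-8 - 4*C)) (E(f, C) = √(-1 + 5/((-4*(2 + C)))) = √(-1 + 5/(-8 - 4*C)))
((103 - 1*181) + 78)*E(14, 14) = ((103 - 1*181) + 78)*(√((13 + 4*14)/(-2 - 1*14))/2) = ((103 - 181) + 78)*(√((13 + 56)/(-2 - 14))/2) = (-78 + 78)*(√(69/(-16))/2) = 0*(√(-1/16*69)/2) = 0*(√(-69/16)/2) = 0*((I*√69/4)/2) = 0*(I*√69/8) = 0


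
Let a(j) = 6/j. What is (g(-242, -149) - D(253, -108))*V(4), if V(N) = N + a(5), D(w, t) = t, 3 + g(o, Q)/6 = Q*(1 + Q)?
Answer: 3442452/5 ≈ 6.8849e+5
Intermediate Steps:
g(o, Q) = -18 + 6*Q*(1 + Q) (g(o, Q) = -18 + 6*(Q*(1 + Q)) = -18 + 6*Q*(1 + Q))
V(N) = 6/5 + N (V(N) = N + 6/5 = 6/5 + N)
(g(-242, -149) - D(253, -108))*V(4) = ((-18 + 6*(-149) + 6*(-149)²) - 1*(-108))*(6/5 + 4) = ((-18 - 894 + 6*22201) + 108)*(26/5) = ((-18 - 894 + 133206) + 108)*(26/5) = (132294 + 108)*(26/5) = 132402*(26/5) = 3442452/5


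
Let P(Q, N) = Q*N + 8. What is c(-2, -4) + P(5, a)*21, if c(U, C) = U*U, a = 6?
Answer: 802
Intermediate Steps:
P(Q, N) = 8 + N*Q (P(Q, N) = N*Q + 8 = 8 + N*Q)
c(U, C) = U²
c(-2, -4) + P(5, a)*21 = (-2)² + (8 + 6*5)*21 = 4 + (8 + 30)*21 = 4 + 38*21 = 4 + 798 = 802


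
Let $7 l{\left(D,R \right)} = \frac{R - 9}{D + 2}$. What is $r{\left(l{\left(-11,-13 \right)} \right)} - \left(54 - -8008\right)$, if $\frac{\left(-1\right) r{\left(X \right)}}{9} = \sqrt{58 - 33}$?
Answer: $-8107$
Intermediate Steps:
$l{\left(D,R \right)} = \frac{-9 + R}{7 \left(2 + D\right)}$ ($l{\left(D,R \right)} = \frac{\left(R - 9\right) \frac{1}{D + 2}}{7} = \frac{\left(-9 + R\right) \frac{1}{2 + D}}{7} = \frac{\frac{1}{2 + D} \left(-9 + R\right)}{7} = \frac{-9 + R}{7 \left(2 + D\right)}$)
$r{\left(X \right)} = -45$ ($r{\left(X \right)} = - 9 \sqrt{58 - 33} = - 9 \sqrt{25} = \left(-9\right) 5 = -45$)
$r{\left(l{\left(-11,-13 \right)} \right)} - \left(54 - -8008\right) = -45 - \left(54 - -8008\right) = -45 - \left(54 + 8008\right) = -45 - 8062 = -8107$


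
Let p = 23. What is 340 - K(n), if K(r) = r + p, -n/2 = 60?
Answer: 437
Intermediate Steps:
n = -120 (n = -2*60 = -120)
K(r) = 23 + r (K(r) = r + 23 = 23 + r)
340 - K(n) = 340 - (23 - 120) = 340 - 1*(-97) = 340 + 97 = 437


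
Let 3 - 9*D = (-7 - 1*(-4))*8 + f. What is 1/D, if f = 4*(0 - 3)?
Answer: 3/13 ≈ 0.23077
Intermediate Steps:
f = -12 (f = 4*(-3) = -12)
D = 13/3 (D = ⅓ - ((-7 - 1*(-4))*8 - 12)/9 = ⅓ - ((-7 + 4)*8 - 12)/9 = ⅓ - (-3*8 - 12)/9 = ⅓ - (-24 - 12)/9 = ⅓ - ⅑*(-36) = ⅓ + 4 = 13/3 ≈ 4.3333)
1/D = 1/(13/3) = 3/13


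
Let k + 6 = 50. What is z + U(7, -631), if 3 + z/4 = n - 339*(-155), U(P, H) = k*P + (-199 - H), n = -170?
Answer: 210228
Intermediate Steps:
k = 44 (k = -6 + 50 = 44)
U(P, H) = -199 - H + 44*P (U(P, H) = 44*P + (-199 - H) = -199 - H + 44*P)
z = 209488 (z = -12 + 4*(-170 - 339*(-155)) = -12 + 4*(-170 + 52545) = -12 + 4*52375 = -12 + 209500 = 209488)
z + U(7, -631) = 209488 + (-199 - 1*(-631) + 44*7) = 209488 + (-199 + 631 + 308) = 209488 + 740 = 210228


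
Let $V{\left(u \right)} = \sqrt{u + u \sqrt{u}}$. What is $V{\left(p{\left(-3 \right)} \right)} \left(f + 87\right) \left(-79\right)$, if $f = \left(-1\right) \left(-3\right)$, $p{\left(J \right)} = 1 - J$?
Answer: $- 14220 \sqrt{3} \approx -24630.0$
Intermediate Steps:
$f = 3$
$V{\left(u \right)} = \sqrt{u + u^{\frac{3}{2}}}$
$V{\left(p{\left(-3 \right)} \right)} \left(f + 87\right) \left(-79\right) = \sqrt{\left(1 - -3\right) + \left(1 - -3\right)^{\frac{3}{2}}} \left(3 + 87\right) \left(-79\right) = \sqrt{\left(1 + 3\right) + \left(1 + 3\right)^{\frac{3}{2}}} \cdot 90 \left(-79\right) = \sqrt{4 + 4^{\frac{3}{2}}} \left(-7110\right) = \sqrt{4 + 8} \left(-7110\right) = \sqrt{12} \left(-7110\right) = 2 \sqrt{3} \left(-7110\right) = - 14220 \sqrt{3}$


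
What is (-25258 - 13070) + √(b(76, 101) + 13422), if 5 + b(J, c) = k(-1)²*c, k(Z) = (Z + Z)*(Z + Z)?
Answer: -38328 + √15033 ≈ -38205.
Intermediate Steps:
k(Z) = 4*Z² (k(Z) = (2*Z)*(2*Z) = 4*Z²)
b(J, c) = -5 + 16*c (b(J, c) = -5 + (4*(-1)²)²*c = -5 + (4*1)²*c = -5 + 4²*c = -5 + 16*c)
(-25258 - 13070) + √(b(76, 101) + 13422) = (-25258 - 13070) + √((-5 + 16*101) + 13422) = -38328 + √((-5 + 1616) + 13422) = -38328 + √(1611 + 13422) = -38328 + √15033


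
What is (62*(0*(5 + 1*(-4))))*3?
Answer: 0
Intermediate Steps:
(62*(0*(5 + 1*(-4))))*3 = (62*(0*(5 - 4)))*3 = (62*(0*1))*3 = (62*0)*3 = 0*3 = 0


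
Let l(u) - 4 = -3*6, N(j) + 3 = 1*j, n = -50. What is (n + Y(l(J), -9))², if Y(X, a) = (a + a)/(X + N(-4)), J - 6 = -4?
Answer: 118336/49 ≈ 2415.0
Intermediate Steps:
J = 2 (J = 6 - 4 = 2)
N(j) = -3 + j (N(j) = -3 + 1*j = -3 + j)
l(u) = -14 (l(u) = 4 - 3*6 = 4 - 18 = -14)
Y(X, a) = 2*a/(-7 + X) (Y(X, a) = (a + a)/(X + (-3 - 4)) = (2*a)/(X - 7) = (2*a)/(-7 + X) = 2*a/(-7 + X))
(n + Y(l(J), -9))² = (-50 + 2*(-9)/(-7 - 14))² = (-50 + 2*(-9)/(-21))² = (-50 + 2*(-9)*(-1/21))² = (-50 + 6/7)² = (-344/7)² = 118336/49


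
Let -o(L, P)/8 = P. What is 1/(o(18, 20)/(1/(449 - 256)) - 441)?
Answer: -1/31321 ≈ -3.1927e-5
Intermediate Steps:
o(L, P) = -8*P
1/(o(18, 20)/(1/(449 - 256)) - 441) = 1/((-8*20)/(1/(449 - 256)) - 441) = 1/(-160/(1/193) - 441) = 1/(-160/1/193 - 441) = 1/(-160*193 - 441) = 1/(-30880 - 441) = 1/(-31321) = -1/31321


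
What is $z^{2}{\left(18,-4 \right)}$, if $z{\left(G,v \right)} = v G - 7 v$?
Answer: $1936$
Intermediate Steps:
$z{\left(G,v \right)} = - 7 v + G v$ ($z{\left(G,v \right)} = G v - 7 v = - 7 v + G v$)
$z^{2}{\left(18,-4 \right)} = \left(- 4 \left(-7 + 18\right)\right)^{2} = \left(\left(-4\right) 11\right)^{2} = \left(-44\right)^{2} = 1936$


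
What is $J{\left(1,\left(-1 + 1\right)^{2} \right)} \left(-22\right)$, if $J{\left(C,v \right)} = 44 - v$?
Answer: $-968$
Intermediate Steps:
$J{\left(1,\left(-1 + 1\right)^{2} \right)} \left(-22\right) = \left(44 - \left(-1 + 1\right)^{2}\right) \left(-22\right) = \left(44 - 0^{2}\right) \left(-22\right) = \left(44 - 0\right) \left(-22\right) = \left(44 + 0\right) \left(-22\right) = 44 \left(-22\right) = -968$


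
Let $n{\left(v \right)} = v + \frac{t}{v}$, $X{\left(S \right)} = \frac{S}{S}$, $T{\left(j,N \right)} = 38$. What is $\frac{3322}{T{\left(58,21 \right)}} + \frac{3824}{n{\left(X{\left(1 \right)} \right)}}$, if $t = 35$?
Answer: $\frac{33113}{171} \approx 193.64$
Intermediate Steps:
$X{\left(S \right)} = 1$
$n{\left(v \right)} = v + \frac{35}{v}$
$\frac{3322}{T{\left(58,21 \right)}} + \frac{3824}{n{\left(X{\left(1 \right)} \right)}} = \frac{3322}{38} + \frac{3824}{1 + \frac{35}{1}} = 3322 \cdot \frac{1}{38} + \frac{3824}{1 + 35 \cdot 1} = \frac{1661}{19} + \frac{3824}{1 + 35} = \frac{1661}{19} + \frac{3824}{36} = \frac{1661}{19} + 3824 \cdot \frac{1}{36} = \frac{1661}{19} + \frac{956}{9} = \frac{33113}{171}$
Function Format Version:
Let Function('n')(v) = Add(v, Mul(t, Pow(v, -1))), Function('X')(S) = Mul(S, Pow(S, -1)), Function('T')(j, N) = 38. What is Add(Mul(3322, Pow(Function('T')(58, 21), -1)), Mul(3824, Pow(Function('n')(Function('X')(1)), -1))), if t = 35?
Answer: Rational(33113, 171) ≈ 193.64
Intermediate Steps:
Function('X')(S) = 1
Function('n')(v) = Add(v, Mul(35, Pow(v, -1)))
Add(Mul(3322, Pow(Function('T')(58, 21), -1)), Mul(3824, Pow(Function('n')(Function('X')(1)), -1))) = Add(Mul(3322, Pow(38, -1)), Mul(3824, Pow(Add(1, Mul(35, Pow(1, -1))), -1))) = Add(Mul(3322, Rational(1, 38)), Mul(3824, Pow(Add(1, Mul(35, 1)), -1))) = Add(Rational(1661, 19), Mul(3824, Pow(Add(1, 35), -1))) = Add(Rational(1661, 19), Mul(3824, Pow(36, -1))) = Add(Rational(1661, 19), Mul(3824, Rational(1, 36))) = Add(Rational(1661, 19), Rational(956, 9)) = Rational(33113, 171)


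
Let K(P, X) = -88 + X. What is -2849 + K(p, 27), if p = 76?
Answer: -2910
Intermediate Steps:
-2849 + K(p, 27) = -2849 + (-88 + 27) = -2849 - 61 = -2910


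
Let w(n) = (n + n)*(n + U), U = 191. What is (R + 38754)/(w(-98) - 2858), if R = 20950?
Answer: -29852/10543 ≈ -2.8315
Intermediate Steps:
w(n) = 2*n*(191 + n) (w(n) = (n + n)*(n + 191) = (2*n)*(191 + n) = 2*n*(191 + n))
(R + 38754)/(w(-98) - 2858) = (20950 + 38754)/(2*(-98)*(191 - 98) - 2858) = 59704/(2*(-98)*93 - 2858) = 59704/(-18228 - 2858) = 59704/(-21086) = 59704*(-1/21086) = -29852/10543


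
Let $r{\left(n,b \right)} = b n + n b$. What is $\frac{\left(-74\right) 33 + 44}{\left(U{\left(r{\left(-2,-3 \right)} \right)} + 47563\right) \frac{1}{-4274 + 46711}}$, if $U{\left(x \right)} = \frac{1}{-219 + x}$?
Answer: $- \frac{10532566341}{4922770} \approx -2139.6$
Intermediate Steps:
$r{\left(n,b \right)} = 2 b n$ ($r{\left(n,b \right)} = b n + b n = 2 b n$)
$\frac{\left(-74\right) 33 + 44}{\left(U{\left(r{\left(-2,-3 \right)} \right)} + 47563\right) \frac{1}{-4274 + 46711}} = \frac{\left(-74\right) 33 + 44}{\left(\frac{1}{-219 + 2 \left(-3\right) \left(-2\right)} + 47563\right) \frac{1}{-4274 + 46711}} = \frac{-2442 + 44}{\left(\frac{1}{-219 + 12} + 47563\right) \frac{1}{42437}} = - \frac{2398}{\left(\frac{1}{-207} + 47563\right) \frac{1}{42437}} = - \frac{2398}{\left(- \frac{1}{207} + 47563\right) \frac{1}{42437}} = - \frac{2398}{\frac{9845540}{207} \cdot \frac{1}{42437}} = - \frac{2398}{\frac{9845540}{8784459}} = \left(-2398\right) \frac{8784459}{9845540} = - \frac{10532566341}{4922770}$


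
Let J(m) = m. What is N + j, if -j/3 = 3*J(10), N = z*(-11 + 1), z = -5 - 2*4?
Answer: 40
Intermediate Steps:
z = -13 (z = -5 - 8 = -13)
N = 130 (N = -13*(-11 + 1) = -13*(-10) = 130)
j = -90 (j = -9*10 = -3*30 = -90)
N + j = 130 - 90 = 40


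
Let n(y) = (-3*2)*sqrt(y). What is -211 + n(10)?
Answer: -211 - 6*sqrt(10) ≈ -229.97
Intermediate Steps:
n(y) = -6*sqrt(y)
-211 + n(10) = -211 - 6*sqrt(10)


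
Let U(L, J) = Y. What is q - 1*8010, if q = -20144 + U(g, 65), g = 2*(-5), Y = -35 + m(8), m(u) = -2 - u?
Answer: -28199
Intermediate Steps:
Y = -45 (Y = -35 + (-2 - 1*8) = -35 + (-2 - 8) = -35 - 10 = -45)
g = -10
U(L, J) = -45
q = -20189 (q = -20144 - 45 = -20189)
q - 1*8010 = -20189 - 1*8010 = -20189 - 8010 = -28199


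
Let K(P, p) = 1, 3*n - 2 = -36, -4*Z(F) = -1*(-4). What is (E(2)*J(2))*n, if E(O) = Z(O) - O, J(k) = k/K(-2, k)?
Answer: 68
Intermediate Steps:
Z(F) = -1 (Z(F) = -(-1)*(-4)/4 = -¼*4 = -1)
n = -34/3 (n = ⅔ + (⅓)*(-36) = ⅔ - 12 = -34/3 ≈ -11.333)
J(k) = k (J(k) = k/1 = k*1 = k)
E(O) = -1 - O
(E(2)*J(2))*n = ((-1 - 1*2)*2)*(-34/3) = ((-1 - 2)*2)*(-34/3) = -3*2*(-34/3) = -6*(-34/3) = 68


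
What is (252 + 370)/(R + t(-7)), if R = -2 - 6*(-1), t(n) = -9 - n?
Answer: 311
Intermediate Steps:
R = 4 (R = -2 + 6 = 4)
(252 + 370)/(R + t(-7)) = (252 + 370)/(4 + (-9 - 1*(-7))) = 622/(4 + (-9 + 7)) = 622/(4 - 2) = 622/2 = 622*(1/2) = 311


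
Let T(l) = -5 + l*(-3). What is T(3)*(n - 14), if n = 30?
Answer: -224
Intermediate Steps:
T(l) = -5 - 3*l
T(3)*(n - 14) = (-5 - 3*3)*(30 - 14) = (-5 - 9)*16 = -14*16 = -224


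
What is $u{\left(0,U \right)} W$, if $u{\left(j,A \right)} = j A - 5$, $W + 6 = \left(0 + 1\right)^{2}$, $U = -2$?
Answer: $25$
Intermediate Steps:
$W = -5$ ($W = -6 + \left(0 + 1\right)^{2} = -6 + 1^{2} = -6 + 1 = -5$)
$u{\left(j,A \right)} = -5 + A j$ ($u{\left(j,A \right)} = A j - 5 = -5 + A j$)
$u{\left(0,U \right)} W = \left(-5 - 0\right) \left(-5\right) = \left(-5 + 0\right) \left(-5\right) = \left(-5\right) \left(-5\right) = 25$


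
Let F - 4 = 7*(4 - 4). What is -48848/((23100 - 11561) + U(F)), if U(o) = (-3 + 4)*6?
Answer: -48848/11545 ≈ -4.2311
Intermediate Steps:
F = 4 (F = 4 + 7*(4 - 4) = 4 + 7*0 = 4 + 0 = 4)
U(o) = 6 (U(o) = 1*6 = 6)
-48848/((23100 - 11561) + U(F)) = -48848/((23100 - 11561) + 6) = -48848/(11539 + 6) = -48848/11545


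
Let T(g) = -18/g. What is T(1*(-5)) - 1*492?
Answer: -2442/5 ≈ -488.40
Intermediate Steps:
T(1*(-5)) - 1*492 = -18/(1*(-5)) - 1*492 = -18/(-5) - 492 = -18*(-⅕) - 492 = 18/5 - 492 = -2442/5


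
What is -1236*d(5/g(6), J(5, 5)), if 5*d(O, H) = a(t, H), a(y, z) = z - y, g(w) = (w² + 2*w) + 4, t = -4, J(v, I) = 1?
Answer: -1236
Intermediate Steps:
g(w) = 4 + w² + 2*w
d(O, H) = ⅘ + H/5 (d(O, H) = (H - 1*(-4))/5 = (H + 4)/5 = (4 + H)/5 = ⅘ + H/5)
-1236*d(5/g(6), J(5, 5)) = -1236*(⅘ + (⅕)*1) = -1236*(⅘ + ⅕) = -1236*1 = -1236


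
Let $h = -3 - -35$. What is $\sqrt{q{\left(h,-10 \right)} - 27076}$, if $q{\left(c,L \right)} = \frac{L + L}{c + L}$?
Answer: $\frac{3 i \sqrt{364034}}{11} \approx 164.55 i$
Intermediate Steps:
$h = 32$ ($h = -3 + 35 = 32$)
$q{\left(c,L \right)} = \frac{2 L}{L + c}$
$\sqrt{q{\left(h,-10 \right)} - 27076} = \sqrt{2 \left(-10\right) \frac{1}{-10 + 32} - 27076} = \sqrt{2 \left(-10\right) \frac{1}{22} - 27076} = \sqrt{- \frac{10}{11} - 27076} = \sqrt{- \frac{297846}{11}} = \frac{3 i \sqrt{364034}}{11}$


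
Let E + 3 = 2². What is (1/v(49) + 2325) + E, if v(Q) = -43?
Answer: 100017/43 ≈ 2326.0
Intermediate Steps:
E = 1 (E = -3 + 2² = -3 + 4 = 1)
(1/v(49) + 2325) + E = (1/(-43) + 2325) + 1 = (-1/43 + 2325) + 1 = 99974/43 + 1 = 100017/43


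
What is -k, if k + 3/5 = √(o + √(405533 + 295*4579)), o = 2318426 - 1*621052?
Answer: ⅗ - √(1697374 + √1756338) ≈ -1302.7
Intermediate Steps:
o = 1697374 (o = 2318426 - 621052 = 1697374)
k = -⅗ + √(1697374 + √1756338) (k = -⅗ + √(1697374 + √(405533 + 295*4579)) = -⅗ + √(1697374 + √(405533 + 1350805)) = -⅗ + √(1697374 + √1756338) ≈ 1302.7)
-k = -(-⅗ + √(1697374 + √1756338)) = ⅗ - √(1697374 + √1756338)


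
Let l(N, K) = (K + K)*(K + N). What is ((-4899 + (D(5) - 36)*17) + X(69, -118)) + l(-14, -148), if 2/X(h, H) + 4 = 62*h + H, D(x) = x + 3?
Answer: 88475007/2078 ≈ 42577.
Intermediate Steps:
D(x) = 3 + x
l(N, K) = 2*K*(K + N) (l(N, K) = (2*K)*(K + N) = 2*K*(K + N))
X(h, H) = 2/(-4 + H + 62*h) (X(h, H) = 2/(-4 + (62*h + H)) = 2/(-4 + (H + 62*h)) = 2/(-4 + H + 62*h))
((-4899 + (D(5) - 36)*17) + X(69, -118)) + l(-14, -148) = ((-4899 + ((3 + 5) - 36)*17) + 2/(-4 - 118 + 62*69)) + 2*(-148)*(-148 - 14) = ((-4899 + (8 - 36)*17) + 2/(-4 - 118 + 4278)) + 2*(-148)*(-162) = ((-4899 - 28*17) + 2/4156) + 47952 = ((-4899 - 476) + 2*(1/4156)) + 47952 = (-5375 + 1/2078) + 47952 = -11169249/2078 + 47952 = 88475007/2078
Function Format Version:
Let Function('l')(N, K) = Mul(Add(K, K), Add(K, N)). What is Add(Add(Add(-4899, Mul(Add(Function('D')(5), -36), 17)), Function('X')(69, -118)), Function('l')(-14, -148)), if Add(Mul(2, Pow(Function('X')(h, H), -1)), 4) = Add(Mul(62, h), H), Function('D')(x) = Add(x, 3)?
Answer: Rational(88475007, 2078) ≈ 42577.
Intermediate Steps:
Function('D')(x) = Add(3, x)
Function('l')(N, K) = Mul(2, K, Add(K, N)) (Function('l')(N, K) = Mul(Mul(2, K), Add(K, N)) = Mul(2, K, Add(K, N)))
Function('X')(h, H) = Mul(2, Pow(Add(-4, H, Mul(62, h)), -1)) (Function('X')(h, H) = Mul(2, Pow(Add(-4, Add(Mul(62, h), H)), -1)) = Mul(2, Pow(Add(-4, Add(H, Mul(62, h))), -1)) = Mul(2, Pow(Add(-4, H, Mul(62, h)), -1)))
Add(Add(Add(-4899, Mul(Add(Function('D')(5), -36), 17)), Function('X')(69, -118)), Function('l')(-14, -148)) = Add(Add(Add(-4899, Mul(Add(Add(3, 5), -36), 17)), Mul(2, Pow(Add(-4, -118, Mul(62, 69)), -1))), Mul(2, -148, Add(-148, -14))) = Add(Add(Add(-4899, Mul(Add(8, -36), 17)), Mul(2, Pow(Add(-4, -118, 4278), -1))), Mul(2, -148, -162)) = Add(Add(Add(-4899, Mul(-28, 17)), Mul(2, Pow(4156, -1))), 47952) = Add(Add(Add(-4899, -476), Mul(2, Rational(1, 4156))), 47952) = Add(Add(-5375, Rational(1, 2078)), 47952) = Add(Rational(-11169249, 2078), 47952) = Rational(88475007, 2078)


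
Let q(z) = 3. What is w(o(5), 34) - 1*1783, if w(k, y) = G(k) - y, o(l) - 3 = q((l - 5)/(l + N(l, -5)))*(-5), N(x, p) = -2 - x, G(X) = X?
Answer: -1829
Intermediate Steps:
o(l) = -12 (o(l) = 3 + 3*(-5) = 3 - 15 = -12)
w(k, y) = k - y
w(o(5), 34) - 1*1783 = (-12 - 1*34) - 1*1783 = (-12 - 34) - 1783 = -46 - 1783 = -1829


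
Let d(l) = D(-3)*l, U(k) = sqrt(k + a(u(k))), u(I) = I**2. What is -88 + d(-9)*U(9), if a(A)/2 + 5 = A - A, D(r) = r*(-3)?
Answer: -88 - 81*I ≈ -88.0 - 81.0*I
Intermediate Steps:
D(r) = -3*r
a(A) = -10 (a(A) = -10 + 2*(A - A) = -10 + 2*0 = -10 + 0 = -10)
U(k) = sqrt(-10 + k) (U(k) = sqrt(k - 10) = sqrt(-10 + k))
d(l) = 9*l (d(l) = (-3*(-3))*l = 9*l)
-88 + d(-9)*U(9) = -88 + (9*(-9))*sqrt(-10 + 9) = -88 - 81*I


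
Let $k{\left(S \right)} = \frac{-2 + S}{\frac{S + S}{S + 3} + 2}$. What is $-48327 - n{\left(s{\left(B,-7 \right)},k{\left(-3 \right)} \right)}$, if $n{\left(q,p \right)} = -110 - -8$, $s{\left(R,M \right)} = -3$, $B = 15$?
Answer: $-48225$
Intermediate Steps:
$k{\left(S \right)} = \frac{-2 + S}{2 + \frac{2 S}{3 + S}}$ ($k{\left(S \right)} = \frac{-2 + S}{\frac{2 S}{3 + S} + 2} = \frac{-2 + S}{2 + \frac{2 S}{3 + S}}$)
$n{\left(q,p \right)} = -102$ ($n{\left(q,p \right)} = -110 + 8 = -102$)
$-48327 - n{\left(s{\left(B,-7 \right)},k{\left(-3 \right)} \right)} = -48327 - -102 = -48327 + 102 = -48225$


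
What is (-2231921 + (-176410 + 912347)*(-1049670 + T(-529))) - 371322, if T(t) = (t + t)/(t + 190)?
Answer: -261874549755841/339 ≈ -7.7249e+11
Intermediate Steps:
T(t) = 2*t/(190 + t) (T(t) = (2*t)/(190 + t) = 2*t/(190 + t))
(-2231921 + (-176410 + 912347)*(-1049670 + T(-529))) - 371322 = (-2231921 + (-176410 + 912347)*(-1049670 + 2*(-529)/(190 - 529))) - 371322 = (-2231921 + 735937*(-1049670 + 2*(-529)/(-339))) - 371322 = (-2231921 + 735937*(-1049670 + 2*(-529)*(-1/339))) - 371322 = (-2231921 + 735937*(-1049670 + 1058/339)) - 371322 = (-2231921 + 735937*(-355837072/339)) - 371322 = (-2231921 - 261873667256464/339) - 371322 = -261874423877683/339 - 371322 = -261874549755841/339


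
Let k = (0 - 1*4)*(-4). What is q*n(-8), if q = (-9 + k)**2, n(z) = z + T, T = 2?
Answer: -294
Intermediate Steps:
k = 16 (k = (0 - 4)*(-4) = -4*(-4) = 16)
n(z) = 2 + z (n(z) = z + 2 = 2 + z)
q = 49 (q = (-9 + 16)**2 = 7**2 = 49)
q*n(-8) = 49*(2 - 8) = 49*(-6) = -294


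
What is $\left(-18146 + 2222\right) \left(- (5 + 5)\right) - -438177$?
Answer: $597417$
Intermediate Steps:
$\left(-18146 + 2222\right) \left(- (5 + 5)\right) - -438177 = - 15924 \left(\left(-1\right) 10\right) + 438177 = \left(-15924\right) \left(-10\right) + 438177 = 159240 + 438177 = 597417$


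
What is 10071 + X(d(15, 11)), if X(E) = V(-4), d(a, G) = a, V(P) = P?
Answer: 10067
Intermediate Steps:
X(E) = -4
10071 + X(d(15, 11)) = 10071 - 4 = 10067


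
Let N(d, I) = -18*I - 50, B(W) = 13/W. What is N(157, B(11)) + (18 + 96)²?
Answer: 142172/11 ≈ 12925.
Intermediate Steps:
N(d, I) = -50 - 18*I
N(157, B(11)) + (18 + 96)² = (-50 - 234/11) + (18 + 96)² = (-50 - 234/11) + 114² = (-50 - 18*13/11) + 12996 = (-50 - 234/11) + 12996 = -784/11 + 12996 = 142172/11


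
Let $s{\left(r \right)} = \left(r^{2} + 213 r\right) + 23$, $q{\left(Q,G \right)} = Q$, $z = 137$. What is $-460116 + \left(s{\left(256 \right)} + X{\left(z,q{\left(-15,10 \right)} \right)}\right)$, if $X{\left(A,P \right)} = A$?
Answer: $-339892$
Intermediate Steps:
$s{\left(r \right)} = 23 + r^{2} + 213 r$
$-460116 + \left(s{\left(256 \right)} + X{\left(z,q{\left(-15,10 \right)} \right)}\right) = -460116 + \left(\left(23 + 256^{2} + 213 \cdot 256\right) + 137\right) = -460116 + \left(\left(23 + 65536 + 54528\right) + 137\right) = -460116 + \left(120087 + 137\right) = -460116 + 120224 = -339892$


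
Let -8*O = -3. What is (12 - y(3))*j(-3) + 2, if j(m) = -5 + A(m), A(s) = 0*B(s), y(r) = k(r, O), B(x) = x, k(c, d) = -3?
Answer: -73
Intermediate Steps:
O = 3/8 (O = -1/8*(-3) = 3/8 ≈ 0.37500)
y(r) = -3
A(s) = 0 (A(s) = 0*s = 0)
j(m) = -5 (j(m) = -5 + 0 = -5)
(12 - y(3))*j(-3) + 2 = (12 - 1*(-3))*(-5) + 2 = (12 + 3)*(-5) + 2 = 15*(-5) + 2 = -75 + 2 = -73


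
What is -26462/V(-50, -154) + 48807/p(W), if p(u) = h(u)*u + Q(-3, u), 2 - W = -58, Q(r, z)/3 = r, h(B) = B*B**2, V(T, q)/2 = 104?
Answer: -1732005707/13614536 ≈ -127.22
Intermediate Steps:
V(T, q) = 208 (V(T, q) = 2*104 = 208)
h(B) = B**3
Q(r, z) = 3*r
W = 60 (W = 2 - 1*(-58) = 2 + 58 = 60)
p(u) = -9 + u**4 (p(u) = u**3*u + 3*(-3) = u**4 - 9 = -9 + u**4)
-26462/V(-50, -154) + 48807/p(W) = -26462/208 + 48807/(-9 + 60**4) = -26462*1/208 + 48807/(-9 + 12960000) = -13231/104 + 48807/12959991 = -13231/104 + 48807*(1/12959991) = -13231/104 + 493/130909 = -1732005707/13614536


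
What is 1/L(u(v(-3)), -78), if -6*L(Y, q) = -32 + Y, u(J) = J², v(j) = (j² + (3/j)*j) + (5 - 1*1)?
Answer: -3/112 ≈ -0.026786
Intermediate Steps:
v(j) = 7 + j² (v(j) = (j² + 3) + (5 - 1) = (3 + j²) + 4 = 7 + j²)
L(Y, q) = 16/3 - Y/6 (L(Y, q) = -(-32 + Y)/6 = 16/3 - Y/6)
1/L(u(v(-3)), -78) = 1/(16/3 - (7 + (-3)²)²/6) = 1/(16/3 - (7 + 9)²/6) = 1/(16/3 - ⅙*16²) = 1/(16/3 - ⅙*256) = 1/(16/3 - 128/3) = 1/(-112/3) = -3/112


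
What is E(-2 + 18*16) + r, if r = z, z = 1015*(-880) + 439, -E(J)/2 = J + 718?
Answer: -894769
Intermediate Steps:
E(J) = -1436 - 2*J (E(J) = -2*(J + 718) = -2*(718 + J) = -1436 - 2*J)
z = -892761 (z = -893200 + 439 = -892761)
r = -892761
E(-2 + 18*16) + r = (-1436 - 2*(-2 + 18*16)) - 892761 = (-1436 - 2*(-2 + 288)) - 892761 = (-1436 - 2*286) - 892761 = (-1436 - 572) - 892761 = -2008 - 892761 = -894769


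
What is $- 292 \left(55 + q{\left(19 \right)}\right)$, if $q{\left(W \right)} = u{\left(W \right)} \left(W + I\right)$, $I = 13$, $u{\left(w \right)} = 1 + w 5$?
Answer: $-913084$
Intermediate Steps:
$u{\left(w \right)} = 1 + 5 w$
$q{\left(W \right)} = \left(1 + 5 W\right) \left(13 + W\right)$ ($q{\left(W \right)} = \left(1 + 5 W\right) \left(W + 13\right) = \left(1 + 5 W\right) \left(13 + W\right)$)
$- 292 \left(55 + q{\left(19 \right)}\right) = - 292 \left(55 + \left(1 + 5 \cdot 19\right) \left(13 + 19\right)\right) = - 292 \left(55 + \left(1 + 95\right) 32\right) = - 292 \left(55 + 96 \cdot 32\right) = - 292 \left(55 + 3072\right) = \left(-292\right) 3127 = -913084$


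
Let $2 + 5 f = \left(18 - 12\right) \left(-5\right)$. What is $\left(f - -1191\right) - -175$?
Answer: $\frac{6798}{5} \approx 1359.6$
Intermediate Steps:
$f = - \frac{32}{5}$ ($f = - \frac{2}{5} + \frac{\left(18 - 12\right) \left(-5\right)}{5} = - \frac{2}{5} + \frac{6 \left(-5\right)}{5} = - \frac{2}{5} + \frac{1}{5} \left(-30\right) = - \frac{2}{5} - 6 = - \frac{32}{5} \approx -6.4$)
$\left(f - -1191\right) - -175 = \left(- \frac{32}{5} - -1191\right) - -175 = \left(- \frac{32}{5} + 1191\right) + 175 = \frac{5923}{5} + 175 = \frac{6798}{5}$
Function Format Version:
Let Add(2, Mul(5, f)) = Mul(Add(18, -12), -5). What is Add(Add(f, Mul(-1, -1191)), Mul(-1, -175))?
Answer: Rational(6798, 5) ≈ 1359.6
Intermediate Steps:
f = Rational(-32, 5) (f = Add(Rational(-2, 5), Mul(Rational(1, 5), Mul(Add(18, -12), -5))) = Add(Rational(-2, 5), Mul(Rational(1, 5), Mul(6, -5))) = Add(Rational(-2, 5), Mul(Rational(1, 5), -30)) = Add(Rational(-2, 5), -6) = Rational(-32, 5) ≈ -6.4000)
Add(Add(f, Mul(-1, -1191)), Mul(-1, -175)) = Add(Add(Rational(-32, 5), Mul(-1, -1191)), Mul(-1, -175)) = Add(Add(Rational(-32, 5), 1191), 175) = Add(Rational(5923, 5), 175) = Rational(6798, 5)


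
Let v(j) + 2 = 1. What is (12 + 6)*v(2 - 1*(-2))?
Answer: -18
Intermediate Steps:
v(j) = -1 (v(j) = -2 + 1 = -1)
(12 + 6)*v(2 - 1*(-2)) = (12 + 6)*(-1) = 18*(-1) = -18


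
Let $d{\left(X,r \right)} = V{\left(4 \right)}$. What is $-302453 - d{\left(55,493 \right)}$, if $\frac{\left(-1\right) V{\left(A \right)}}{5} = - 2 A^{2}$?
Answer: $-302613$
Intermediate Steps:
$V{\left(A \right)} = 10 A^{2}$ ($V{\left(A \right)} = - 5 \left(- 2 A^{2}\right) = 10 A^{2}$)
$d{\left(X,r \right)} = 160$ ($d{\left(X,r \right)} = 10 \cdot 4^{2} = 10 \cdot 16 = 160$)
$-302453 - d{\left(55,493 \right)} = -302453 - 160 = -302613$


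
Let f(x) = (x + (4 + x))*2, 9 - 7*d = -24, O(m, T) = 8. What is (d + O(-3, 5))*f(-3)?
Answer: -356/7 ≈ -50.857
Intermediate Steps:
d = 33/7 (d = 9/7 - 1/7*(-24) = 9/7 + 24/7 = 33/7 ≈ 4.7143)
f(x) = 8 + 4*x (f(x) = (4 + 2*x)*2 = 8 + 4*x)
(d + O(-3, 5))*f(-3) = (33/7 + 8)*(8 + 4*(-3)) = 89*(8 - 12)/7 = (89/7)*(-4) = -356/7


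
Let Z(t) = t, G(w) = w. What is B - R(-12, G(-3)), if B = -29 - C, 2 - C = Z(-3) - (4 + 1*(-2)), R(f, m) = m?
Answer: -33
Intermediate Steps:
C = 7 (C = 2 - (-3 - (4 + 1*(-2))) = 2 - (-3 - (4 - 2)) = 2 - (-3 - 1*2) = 2 - (-3 - 2) = 2 - 1*(-5) = 2 + 5 = 7)
B = -36 (B = -29 - 1*7 = -29 - 7 = -36)
B - R(-12, G(-3)) = -36 - 1*(-3) = -36 + 3 = -33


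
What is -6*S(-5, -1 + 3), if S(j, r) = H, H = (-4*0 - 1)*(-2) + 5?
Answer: -42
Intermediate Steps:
H = 7 (H = (0 - 1)*(-2) + 5 = -1*(-2) + 5 = 2 + 5 = 7)
S(j, r) = 7
-6*S(-5, -1 + 3) = -6*7 = -42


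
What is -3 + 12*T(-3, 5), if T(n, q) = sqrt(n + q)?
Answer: -3 + 12*sqrt(2) ≈ 13.971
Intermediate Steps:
-3 + 12*T(-3, 5) = -3 + 12*sqrt(-3 + 5) = -3 + 12*sqrt(2)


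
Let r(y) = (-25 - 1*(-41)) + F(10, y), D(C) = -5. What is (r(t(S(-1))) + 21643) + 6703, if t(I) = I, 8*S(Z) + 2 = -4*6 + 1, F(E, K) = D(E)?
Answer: 28357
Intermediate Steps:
F(E, K) = -5
S(Z) = -25/8 (S(Z) = -¼ + (-4*6 + 1)/8 = -¼ + (-24 + 1)/8 = -¼ + (⅛)*(-23) = -¼ - 23/8 = -25/8)
r(y) = 11 (r(y) = (-25 - 1*(-41)) - 5 = (-25 + 41) - 5 = 16 - 5 = 11)
(r(t(S(-1))) + 21643) + 6703 = (11 + 21643) + 6703 = 21654 + 6703 = 28357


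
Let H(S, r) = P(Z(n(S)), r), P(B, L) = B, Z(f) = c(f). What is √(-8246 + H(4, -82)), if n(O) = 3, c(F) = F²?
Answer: I*√8237 ≈ 90.758*I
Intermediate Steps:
Z(f) = f²
H(S, r) = 9 (H(S, r) = 3² = 9)
√(-8246 + H(4, -82)) = √(-8246 + 9) = √(-8237) = I*√8237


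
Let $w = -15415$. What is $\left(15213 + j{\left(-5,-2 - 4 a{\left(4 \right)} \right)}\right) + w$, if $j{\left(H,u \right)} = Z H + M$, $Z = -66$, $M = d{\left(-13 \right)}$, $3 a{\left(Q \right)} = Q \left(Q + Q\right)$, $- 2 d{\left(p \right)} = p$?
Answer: $\frac{269}{2} \approx 134.5$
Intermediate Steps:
$d{\left(p \right)} = - \frac{p}{2}$
$a{\left(Q \right)} = \frac{2 Q^{2}}{3}$ ($a{\left(Q \right)} = \frac{Q \left(Q + Q\right)}{3} = \frac{Q 2 Q}{3} = \frac{2 Q^{2}}{3}$)
$M = \frac{13}{2}$ ($M = \left(- \frac{1}{2}\right) \left(-13\right) = \frac{13}{2} \approx 6.5$)
$j{\left(H,u \right)} = \frac{13}{2} - 66 H$ ($j{\left(H,u \right)} = - 66 H + \frac{13}{2} = \frac{13}{2} - 66 H$)
$\left(15213 + j{\left(-5,-2 - 4 a{\left(4 \right)} \right)}\right) + w = \left(15213 + \left(\frac{13}{2} - -330\right)\right) - 15415 = \left(15213 + \left(\frac{13}{2} + 330\right)\right) - 15415 = \left(15213 + \frac{673}{2}\right) - 15415 = \frac{31099}{2} - 15415 = \frac{269}{2}$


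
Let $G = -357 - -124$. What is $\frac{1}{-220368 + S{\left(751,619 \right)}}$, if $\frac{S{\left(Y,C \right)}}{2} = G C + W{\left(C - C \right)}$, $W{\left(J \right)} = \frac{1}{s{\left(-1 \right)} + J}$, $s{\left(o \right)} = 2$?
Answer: $- \frac{1}{508821} \approx -1.9653 \cdot 10^{-6}$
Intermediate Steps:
$W{\left(J \right)} = \frac{1}{2 + J}$
$G = -233$ ($G = -357 + 124 = -233$)
$S{\left(Y,C \right)} = 1 - 466 C$ ($S{\left(Y,C \right)} = 2 \left(- 233 C + \frac{1}{2 + \left(C - C\right)}\right) = 2 \left(- 233 C + \frac{1}{2 + 0}\right) = 2 \left(- 233 C + \frac{1}{2}\right) = 2 \left(\frac{1}{2} - 233 C\right) = 1 - 466 C$)
$\frac{1}{-220368 + S{\left(751,619 \right)}} = \frac{1}{-220368 + \left(1 - 288454\right)} = \frac{1}{-220368 - 288453} = \frac{1}{-508821} = - \frac{1}{508821}$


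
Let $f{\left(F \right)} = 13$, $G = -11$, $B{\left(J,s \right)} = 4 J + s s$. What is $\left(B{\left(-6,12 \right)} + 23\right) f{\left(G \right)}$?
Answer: $1859$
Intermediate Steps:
$B{\left(J,s \right)} = s^{2} + 4 J$ ($B{\left(J,s \right)} = 4 J + s^{2} = s^{2} + 4 J$)
$\left(B{\left(-6,12 \right)} + 23\right) f{\left(G \right)} = \left(\left(12^{2} + 4 \left(-6\right)\right) + 23\right) 13 = \left(\left(144 - 24\right) + 23\right) 13 = \left(120 + 23\right) 13 = 143 \cdot 13 = 1859$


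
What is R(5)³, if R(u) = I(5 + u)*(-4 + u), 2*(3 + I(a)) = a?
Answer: 8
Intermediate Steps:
I(a) = -3 + a/2
R(u) = (-4 + u)*(-½ + u/2) (R(u) = (-3 + (5 + u)/2)*(-4 + u) = (-3 + (5/2 + u/2))*(-4 + u) = (-½ + u/2)*(-4 + u) = (-4 + u)*(-½ + u/2))
R(5)³ = ((-1 + 5)*(-4 + 5)/2)³ = ((½)*4*1)³ = 2³ = 8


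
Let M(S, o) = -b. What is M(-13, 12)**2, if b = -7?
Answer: 49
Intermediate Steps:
M(S, o) = 7 (M(S, o) = -1*(-7) = 7)
M(-13, 12)**2 = 7**2 = 49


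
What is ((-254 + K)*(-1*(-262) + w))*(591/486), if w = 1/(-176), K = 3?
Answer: -2280050617/28512 ≈ -79968.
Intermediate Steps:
w = -1/176 ≈ -0.0056818
((-254 + K)*(-1*(-262) + w))*(591/486) = ((-254 + 3)*(-1*(-262) - 1/176))*(591/486) = (-251*(262 - 1/176))*(591*(1/486)) = -251*46111/176*(197/162) = -11573861/176*197/162 = -2280050617/28512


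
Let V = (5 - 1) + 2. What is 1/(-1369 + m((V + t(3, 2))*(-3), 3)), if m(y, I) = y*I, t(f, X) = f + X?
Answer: -1/1468 ≈ -0.00068120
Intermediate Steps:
V = 6 (V = 4 + 2 = 6)
t(f, X) = X + f
m(y, I) = I*y
1/(-1369 + m((V + t(3, 2))*(-3), 3)) = 1/(-1369 + 3*((6 + (2 + 3))*(-3))) = 1/(-1369 + 3*((6 + 5)*(-3))) = 1/(-1369 + 3*(11*(-3))) = 1/(-1369 + 3*(-33)) = 1/(-1369 - 99) = 1/(-1468) = -1/1468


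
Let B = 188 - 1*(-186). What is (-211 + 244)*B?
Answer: 12342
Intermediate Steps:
B = 374 (B = 188 + 186 = 374)
(-211 + 244)*B = (-211 + 244)*374 = 33*374 = 12342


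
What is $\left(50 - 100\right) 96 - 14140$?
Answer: $-18940$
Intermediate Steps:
$\left(50 - 100\right) 96 - 14140 = \left(-50\right) 96 - 14140 = -4800 - 14140 = -18940$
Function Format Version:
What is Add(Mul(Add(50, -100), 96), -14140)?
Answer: -18940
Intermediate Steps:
Add(Mul(Add(50, -100), 96), -14140) = Add(Mul(-50, 96), -14140) = Add(-4800, -14140) = -18940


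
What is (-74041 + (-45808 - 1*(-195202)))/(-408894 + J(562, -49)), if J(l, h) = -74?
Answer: -75353/408968 ≈ -0.18425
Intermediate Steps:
(-74041 + (-45808 - 1*(-195202)))/(-408894 + J(562, -49)) = (-74041 + (-45808 - 1*(-195202)))/(-408894 - 74) = (-74041 + (-45808 + 195202))/(-408968) = (-74041 + 149394)*(-1/408968) = 75353*(-1/408968) = -75353/408968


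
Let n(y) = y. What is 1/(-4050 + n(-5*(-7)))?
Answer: -1/4015 ≈ -0.00024907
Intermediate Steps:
1/(-4050 + n(-5*(-7))) = 1/(-4050 - 5*(-7)) = 1/(-4050 + 35) = 1/(-4015) = -1/4015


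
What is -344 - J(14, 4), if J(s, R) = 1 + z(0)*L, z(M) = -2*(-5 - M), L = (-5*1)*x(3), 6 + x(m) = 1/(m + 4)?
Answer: -4465/7 ≈ -637.86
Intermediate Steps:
x(m) = -6 + 1/(4 + m) (x(m) = -6 + 1/(m + 4) = -6 + 1/(4 + m))
L = 205/7 (L = (-5*1)*((-23 - 6*3)/(4 + 3)) = -5*(-23 - 18)/7 = -5*(-41)/7 = -5*(-41/7) = 205/7 ≈ 29.286)
z(M) = 10 + 2*M
J(s, R) = 2057/7 (J(s, R) = 1 + (10 + 2*0)*(205/7) = 1 + (10 + 0)*(205/7) = 1 + 10*(205/7) = 1 + 2050/7 = 2057/7)
-344 - J(14, 4) = -344 - 1*2057/7 = -344 - 2057/7 = -4465/7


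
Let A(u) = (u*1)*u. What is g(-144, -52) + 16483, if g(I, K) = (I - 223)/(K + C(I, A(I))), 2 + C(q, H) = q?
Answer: 3264001/198 ≈ 16485.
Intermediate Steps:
A(u) = u**2 (A(u) = u*u = u**2)
C(q, H) = -2 + q
g(I, K) = (-223 + I)/(-2 + I + K) (g(I, K) = (I - 223)/(K + (-2 + I)) = (-223 + I)/(-2 + I + K))
g(-144, -52) + 16483 = (-223 - 144)/(-2 - 144 - 52) + 16483 = -367/(-198) + 16483 = -1/198*(-367) + 16483 = 367/198 + 16483 = 3264001/198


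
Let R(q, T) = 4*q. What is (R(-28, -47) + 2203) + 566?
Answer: 2657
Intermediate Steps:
(R(-28, -47) + 2203) + 566 = (4*(-28) + 2203) + 566 = (-112 + 2203) + 566 = 2091 + 566 = 2657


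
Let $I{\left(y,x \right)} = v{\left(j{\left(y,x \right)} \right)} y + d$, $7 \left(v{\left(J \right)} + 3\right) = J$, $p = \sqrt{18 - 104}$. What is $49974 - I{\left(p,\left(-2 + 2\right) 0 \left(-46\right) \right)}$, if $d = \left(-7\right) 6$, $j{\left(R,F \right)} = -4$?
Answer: $50016 + \frac{25 i \sqrt{86}}{7} \approx 50016.0 + 33.12 i$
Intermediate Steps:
$p = i \sqrt{86}$ ($p = \sqrt{-86} = i \sqrt{86} \approx 9.2736 i$)
$v{\left(J \right)} = -3 + \frac{J}{7}$
$d = -42$
$I{\left(y,x \right)} = -42 - \frac{25 y}{7}$ ($I{\left(y,x \right)} = \left(-3 + \frac{1}{7} \left(-4\right)\right) y - 42 = \left(-3 - \frac{4}{7}\right) y - 42 = - \frac{25 y}{7} - 42 = -42 - \frac{25 y}{7}$)
$49974 - I{\left(p,\left(-2 + 2\right) 0 \left(-46\right) \right)} = 49974 - \left(-42 - \frac{25 i \sqrt{86}}{7}\right) = 49974 + \left(42 + \frac{25 i \sqrt{86}}{7}\right) = 50016 + \frac{25 i \sqrt{86}}{7}$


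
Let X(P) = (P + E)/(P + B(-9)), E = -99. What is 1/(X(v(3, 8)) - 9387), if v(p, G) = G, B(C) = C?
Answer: -1/9296 ≈ -0.00010757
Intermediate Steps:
X(P) = (-99 + P)/(-9 + P) (X(P) = (P - 99)/(P - 9) = (-99 + P)/(-9 + P))
1/(X(v(3, 8)) - 9387) = 1/((-99 + 8)/(-9 + 8) - 9387) = 1/(-91/(-1) - 9387) = 1/(-1*(-91) - 9387) = 1/(91 - 9387) = 1/(-9296) = -1/9296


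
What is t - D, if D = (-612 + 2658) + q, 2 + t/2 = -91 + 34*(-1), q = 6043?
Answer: -8343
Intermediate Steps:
t = -254 (t = -4 + 2*(-91 + 34*(-1)) = -4 + 2*(-91 - 34) = -4 + 2*(-125) = -4 - 250 = -254)
D = 8089 (D = (-612 + 2658) + 6043 = 2046 + 6043 = 8089)
t - D = -254 - 1*8089 = -254 - 8089 = -8343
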